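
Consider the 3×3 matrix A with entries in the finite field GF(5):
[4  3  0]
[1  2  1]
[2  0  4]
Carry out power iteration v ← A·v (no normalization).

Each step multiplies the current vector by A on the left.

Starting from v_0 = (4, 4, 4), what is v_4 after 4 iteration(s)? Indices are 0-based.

v_4 = (3, 0, 1)

v_0 = (4, 4, 4).
v_1 = A·v_0 = (3, 1, 4).
v_2 = A·v_1 = (0, 4, 2).
v_3 = A·v_2 = (2, 0, 3).
v_4 = A·v_3 = (3, 0, 1).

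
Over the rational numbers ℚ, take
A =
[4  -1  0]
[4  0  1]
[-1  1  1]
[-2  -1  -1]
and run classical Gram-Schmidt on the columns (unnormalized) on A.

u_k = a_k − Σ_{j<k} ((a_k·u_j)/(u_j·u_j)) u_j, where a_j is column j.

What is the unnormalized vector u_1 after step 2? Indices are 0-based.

u_1 = (-25/37, 12/37, 34/37, -43/37)

Step 1: u_0 = a_0 = (4, 4, -1, -2).
Step 2: u_1 = a_1 − (-3/37)·u_0 = (-25/37, 12/37, 34/37, -43/37).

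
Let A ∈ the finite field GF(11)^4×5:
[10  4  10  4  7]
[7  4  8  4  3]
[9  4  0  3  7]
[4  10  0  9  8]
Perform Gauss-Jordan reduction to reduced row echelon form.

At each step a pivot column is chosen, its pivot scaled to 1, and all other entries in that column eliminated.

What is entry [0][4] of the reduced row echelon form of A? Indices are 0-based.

M[0][4] = 6

step 1: normalize row 0 (÷10) = (1, 7, 1, 7, 4)
  row 1: subtract 7×row0 = (0, 10, 1, 10, 8)
  row 2: subtract 9×row0 = (0, 7, 2, 6, 4)
  row 3: subtract 4×row0 = (0, 4, 7, 3, 3)
step 2: normalize row 1 (÷10) = (0, 1, 10, 1, 3)
  row 0: subtract 7×row1 = (1, 0, 8, 0, 5)
  row 2: subtract 7×row1 = (0, 0, 9, 10, 5)
  row 3: subtract 4×row1 = (0, 0, 0, 10, 2)
step 3: normalize row 2 (÷9) = (0, 0, 1, 6, 3)
  row 0: subtract 8×row2 = (1, 0, 0, 7, 3)
  row 1: subtract 10×row2 = (0, 1, 0, 7, 6)
step 4: normalize row 3 (÷10) = (0, 0, 0, 1, 9)
  row 0: subtract 7×row3 = (1, 0, 0, 0, 6)
  row 1: subtract 7×row3 = (0, 1, 0, 0, 9)
  row 2: subtract 6×row3 = (0, 0, 1, 0, 4)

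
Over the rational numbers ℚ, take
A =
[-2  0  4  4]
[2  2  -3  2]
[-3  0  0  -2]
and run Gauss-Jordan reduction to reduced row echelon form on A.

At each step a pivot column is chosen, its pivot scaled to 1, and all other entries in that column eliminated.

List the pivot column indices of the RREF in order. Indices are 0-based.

[1] R0 /= -2  ⇒  (1, 0, -2, -2)
     R1 -= 2·R0  ⇒  (0, 2, 1, 6)
     R2 -= -3·R0  ⇒  (0, 0, -6, -8)
[2] R1 /= 2  ⇒  (0, 1, 1/2, 3)
[3] R2 /= -6  ⇒  (0, 0, 1, 4/3)
     R0 -= -2·R2  ⇒  (1, 0, 0, 2/3)
     R1 -= 1/2·R2  ⇒  (0, 1, 0, 7/3)

pivot columns: 0, 1, 2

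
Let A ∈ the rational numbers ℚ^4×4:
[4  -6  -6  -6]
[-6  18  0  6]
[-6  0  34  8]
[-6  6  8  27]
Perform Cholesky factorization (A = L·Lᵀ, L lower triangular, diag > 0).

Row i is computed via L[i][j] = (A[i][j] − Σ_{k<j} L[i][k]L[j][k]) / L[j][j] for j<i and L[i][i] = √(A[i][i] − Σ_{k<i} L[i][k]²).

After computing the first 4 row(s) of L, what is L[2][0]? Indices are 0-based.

Step 1: L[0][0] = √(4) = 2.
  L[1][0] = (-6) / L[0][0] = -3.
Step 2: L[1][1] = √(9) = 3.
  L[2][0] = (-6) / L[0][0] = -3.
  L[2][1] = (-9) / L[1][1] = -3.
Step 3: L[2][2] = √(16) = 4.
  L[3][0] = (-6) / L[0][0] = -3.
  L[3][1] = (-3) / L[1][1] = -1.
  L[3][2] = (-4) / L[2][2] = -1.
Step 4: L[3][3] = √(16) = 4.

L[2][0] = -3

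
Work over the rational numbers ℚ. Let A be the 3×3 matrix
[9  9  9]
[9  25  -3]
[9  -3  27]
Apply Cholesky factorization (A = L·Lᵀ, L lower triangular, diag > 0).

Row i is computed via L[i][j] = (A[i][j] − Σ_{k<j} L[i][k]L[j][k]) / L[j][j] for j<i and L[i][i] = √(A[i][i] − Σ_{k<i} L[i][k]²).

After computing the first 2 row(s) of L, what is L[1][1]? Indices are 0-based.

L[1][1] = 4

Step 1: L[0][0] = √(9) = 3.
  L[1][0] = (9) / L[0][0] = 3.
Step 2: L[1][1] = √(16) = 4.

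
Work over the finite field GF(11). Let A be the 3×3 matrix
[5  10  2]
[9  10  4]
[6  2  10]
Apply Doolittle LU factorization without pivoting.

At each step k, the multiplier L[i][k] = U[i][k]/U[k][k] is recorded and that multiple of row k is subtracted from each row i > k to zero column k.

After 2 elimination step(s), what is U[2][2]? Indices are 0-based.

Step 1: pivot at (0,0) is 5.
  row1 ← row1 − (4)·row0  ⇒  L[1][0]=4, U row1=(0, 3, 7)
  row2 ← row2 − (10)·row0  ⇒  L[2][0]=10, U row2=(0, 1, 1)
Step 2: pivot at (1,1) is 3.
  row2 ← row2 − (4)·row1  ⇒  L[2][1]=4, U row2=(0, 0, 6)

U[2][2] = 6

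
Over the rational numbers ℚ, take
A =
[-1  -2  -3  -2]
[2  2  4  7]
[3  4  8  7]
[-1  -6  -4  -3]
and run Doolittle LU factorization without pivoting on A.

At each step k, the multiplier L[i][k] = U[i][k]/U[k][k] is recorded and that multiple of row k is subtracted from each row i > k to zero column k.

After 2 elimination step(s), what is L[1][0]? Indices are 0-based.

k=0: U[0][0]=-1
  eliminate (1,0): mult=-2, new row 1: (0, -2, -2, 3); set L[1][0]=-2
  eliminate (2,0): mult=-3, new row 2: (0, -2, -1, 1); set L[2][0]=-3
  eliminate (3,0): mult=1, new row 3: (0, -4, -1, -1); set L[3][0]=1
k=1: U[1][1]=-2
  eliminate (2,1): mult=1, new row 2: (0, 0, 1, -2); set L[2][1]=1
  eliminate (3,1): mult=2, new row 3: (0, 0, 3, -7); set L[3][1]=2

L[1][0] = -2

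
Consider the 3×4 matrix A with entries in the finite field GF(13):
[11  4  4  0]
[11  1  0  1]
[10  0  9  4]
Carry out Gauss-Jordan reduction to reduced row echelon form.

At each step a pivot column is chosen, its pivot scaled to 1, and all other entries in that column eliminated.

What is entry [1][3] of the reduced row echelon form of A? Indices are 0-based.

step 1: normalize row 0 (÷11) = (1, 11, 11, 0)
  row 1: subtract 11×row0 = (0, 10, 9, 1)
  row 2: subtract 10×row0 = (0, 7, 3, 4)
step 2: normalize row 1 (÷10) = (0, 1, 10, 4)
  row 0: subtract 11×row1 = (1, 0, 5, 8)
  row 2: subtract 7×row1 = (0, 0, 11, 2)
step 3: normalize row 2 (÷11) = (0, 0, 1, 12)
  row 0: subtract 5×row2 = (1, 0, 0, 0)
  row 1: subtract 10×row2 = (0, 1, 0, 1)

M[1][3] = 1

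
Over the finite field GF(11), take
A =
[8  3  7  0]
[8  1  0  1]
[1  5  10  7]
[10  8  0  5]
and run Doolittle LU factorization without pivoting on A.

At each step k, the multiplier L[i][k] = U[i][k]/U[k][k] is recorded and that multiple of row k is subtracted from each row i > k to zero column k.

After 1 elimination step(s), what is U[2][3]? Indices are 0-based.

U[2][3] = 7

[col 0] pivot 8
  R1 -= 1*R0 → (0, 9, 4, 1)  (L[1][0] := 1)
  R2 -= 7*R0 → (0, 6, 5, 7)  (L[2][0] := 7)
  R3 -= 4*R0 → (0, 7, 5, 5)  (L[3][0] := 4)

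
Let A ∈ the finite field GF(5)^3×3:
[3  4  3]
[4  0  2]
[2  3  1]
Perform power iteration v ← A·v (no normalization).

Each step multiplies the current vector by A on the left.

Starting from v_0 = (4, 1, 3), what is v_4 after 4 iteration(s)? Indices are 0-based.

v_0 = (4, 1, 3).
v_1 = A·v_0 = (0, 2, 4).
v_2 = A·v_1 = (0, 3, 0).
v_3 = A·v_2 = (2, 0, 4).
v_4 = A·v_3 = (3, 1, 3).

v_4 = (3, 1, 3)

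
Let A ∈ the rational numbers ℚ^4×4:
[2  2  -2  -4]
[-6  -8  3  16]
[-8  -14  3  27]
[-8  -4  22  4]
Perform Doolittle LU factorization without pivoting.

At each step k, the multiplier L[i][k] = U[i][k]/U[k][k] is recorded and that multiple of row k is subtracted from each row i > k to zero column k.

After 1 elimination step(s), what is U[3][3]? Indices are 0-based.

U[3][3] = -12

[col 0] pivot 2
  R1 -= -3*R0 → (0, -2, -3, 4)  (L[1][0] := -3)
  R2 -= -4*R0 → (0, -6, -5, 11)  (L[2][0] := -4)
  R3 -= -4*R0 → (0, 4, 14, -12)  (L[3][0] := -4)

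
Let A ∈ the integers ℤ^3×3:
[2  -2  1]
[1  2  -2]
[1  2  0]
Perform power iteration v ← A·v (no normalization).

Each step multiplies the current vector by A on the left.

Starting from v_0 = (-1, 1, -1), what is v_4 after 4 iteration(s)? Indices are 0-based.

v_0 = (-1, 1, -1).
v_1 = A·v_0 = (-5, 3, 1).
v_2 = A·v_1 = (-15, -1, 1).
v_3 = A·v_2 = (-27, -19, -17).
v_4 = A·v_3 = (-33, -31, -65).

v_4 = (-33, -31, -65)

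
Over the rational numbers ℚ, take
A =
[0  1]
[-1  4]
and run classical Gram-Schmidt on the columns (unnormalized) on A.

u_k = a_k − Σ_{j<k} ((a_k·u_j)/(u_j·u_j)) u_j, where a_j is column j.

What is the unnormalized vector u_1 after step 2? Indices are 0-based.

u_1 = (1, 0)

Step 1: u_0 = a_0 = (0, -1).
Step 2: u_1 = a_1 − (-4)·u_0 = (1, 0).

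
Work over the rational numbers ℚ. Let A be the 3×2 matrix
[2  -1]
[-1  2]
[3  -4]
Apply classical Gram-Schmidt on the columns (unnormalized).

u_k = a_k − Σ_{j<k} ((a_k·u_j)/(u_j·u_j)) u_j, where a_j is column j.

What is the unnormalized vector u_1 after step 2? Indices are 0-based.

Step 1: u_0 = a_0 = (2, -1, 3).
Step 2: u_1 = a_1 − (-8/7)·u_0 = (9/7, 6/7, -4/7).

u_1 = (9/7, 6/7, -4/7)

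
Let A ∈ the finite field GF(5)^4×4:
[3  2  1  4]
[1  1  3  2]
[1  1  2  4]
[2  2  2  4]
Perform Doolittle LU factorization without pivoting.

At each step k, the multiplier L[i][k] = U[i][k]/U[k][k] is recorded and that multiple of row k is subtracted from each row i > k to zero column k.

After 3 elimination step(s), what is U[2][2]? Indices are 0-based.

[col 0] pivot 3
  R1 -= 2*R0 → (0, 2, 1, 4)  (L[1][0] := 2)
  R2 -= 2*R0 → (0, 2, 0, 1)  (L[2][0] := 2)
  R3 -= 4*R0 → (0, 4, 3, 3)  (L[3][0] := 4)
[col 1] pivot 2
  R2 -= 1*R1 → (0, 0, 4, 2)  (L[2][1] := 1)
  R3 -= 2*R1 → (0, 0, 1, 0)  (L[3][1] := 2)
[col 2] pivot 4
  R3 -= 4*R2 → (0, 0, 0, 2)  (L[3][2] := 4)

U[2][2] = 4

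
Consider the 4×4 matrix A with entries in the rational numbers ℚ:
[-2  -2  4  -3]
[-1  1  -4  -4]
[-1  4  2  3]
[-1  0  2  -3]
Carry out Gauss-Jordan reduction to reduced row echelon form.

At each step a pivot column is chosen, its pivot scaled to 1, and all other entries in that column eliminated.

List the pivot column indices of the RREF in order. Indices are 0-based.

pivot(0,0)=-2: scale R0 → (1, 1, -2, 3/2)
  clear (1,0): R1 −= (-1)R0 → (0, 2, -6, -5/2)
  clear (2,0): R2 −= (-1)R0 → (0, 5, 0, 9/2)
  clear (3,0): R3 −= (-1)R0 → (0, 1, 0, -3/2)
pivot(1,1)=2: scale R1 → (0, 1, -3, -5/4)
  clear (0,1): R0 −= (1)R1 → (1, 0, 1, 11/4)
  clear (2,1): R2 −= (5)R1 → (0, 0, 15, 43/4)
  clear (3,1): R3 −= (1)R1 → (0, 0, 3, -1/4)
pivot(2,2)=15: scale R2 → (0, 0, 1, 43/60)
  clear (0,2): R0 −= (1)R2 → (1, 0, 0, 61/30)
  clear (1,2): R1 −= (-3)R2 → (0, 1, 0, 9/10)
  clear (3,2): R3 −= (3)R2 → (0, 0, 0, -12/5)
pivot(3,3)=-12/5: scale R3 → (0, 0, 0, 1)
  clear (0,3): R0 −= (61/30)R3 → (1, 0, 0, 0)
  clear (1,3): R1 −= (9/10)R3 → (0, 1, 0, 0)
  clear (2,3): R2 −= (43/60)R3 → (0, 0, 1, 0)

pivot columns: 0, 1, 2, 3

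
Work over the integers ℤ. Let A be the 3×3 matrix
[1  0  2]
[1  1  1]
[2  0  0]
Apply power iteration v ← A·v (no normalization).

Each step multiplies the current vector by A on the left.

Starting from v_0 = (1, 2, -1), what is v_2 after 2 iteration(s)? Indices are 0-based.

v_0 = (1, 2, -1).
v_1 = A·v_0 = (-1, 2, 2).
v_2 = A·v_1 = (3, 3, -2).

v_2 = (3, 3, -2)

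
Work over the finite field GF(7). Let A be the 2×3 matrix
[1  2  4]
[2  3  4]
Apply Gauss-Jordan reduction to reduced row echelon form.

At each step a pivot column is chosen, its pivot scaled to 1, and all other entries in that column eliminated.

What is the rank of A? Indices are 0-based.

[1] R0 /= 1  ⇒  (1, 2, 4)
     R1 -= 2·R0  ⇒  (0, 6, 3)
[2] R1 /= 6  ⇒  (0, 1, 4)
     R0 -= 2·R1  ⇒  (1, 0, 3)

rank = 2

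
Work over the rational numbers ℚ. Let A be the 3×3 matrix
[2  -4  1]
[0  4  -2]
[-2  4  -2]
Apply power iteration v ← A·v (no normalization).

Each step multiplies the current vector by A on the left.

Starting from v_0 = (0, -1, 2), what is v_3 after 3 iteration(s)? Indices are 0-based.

v_3 = (108, -8, -80)

v_0 = (0, -1, 2).
v_1 = A·v_0 = (6, -8, -8).
v_2 = A·v_1 = (36, -16, -28).
v_3 = A·v_2 = (108, -8, -80).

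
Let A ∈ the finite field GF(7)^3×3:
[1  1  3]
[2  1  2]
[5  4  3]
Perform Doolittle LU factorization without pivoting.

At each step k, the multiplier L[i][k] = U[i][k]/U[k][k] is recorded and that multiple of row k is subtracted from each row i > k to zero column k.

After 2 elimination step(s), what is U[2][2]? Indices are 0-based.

U[2][2] = 6

[col 0] pivot 1
  R1 -= 2*R0 → (0, 6, 3)  (L[1][0] := 2)
  R2 -= 5*R0 → (0, 6, 2)  (L[2][0] := 5)
[col 1] pivot 6
  R2 -= 1*R1 → (0, 0, 6)  (L[2][1] := 1)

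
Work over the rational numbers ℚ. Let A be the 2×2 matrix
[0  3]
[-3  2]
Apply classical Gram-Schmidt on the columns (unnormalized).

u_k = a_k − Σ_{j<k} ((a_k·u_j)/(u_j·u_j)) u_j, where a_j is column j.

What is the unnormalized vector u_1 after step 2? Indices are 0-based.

Step 1: u_0 = a_0 = (0, -3).
Step 2: u_1 = a_1 − (-2/3)·u_0 = (3, 0).

u_1 = (3, 0)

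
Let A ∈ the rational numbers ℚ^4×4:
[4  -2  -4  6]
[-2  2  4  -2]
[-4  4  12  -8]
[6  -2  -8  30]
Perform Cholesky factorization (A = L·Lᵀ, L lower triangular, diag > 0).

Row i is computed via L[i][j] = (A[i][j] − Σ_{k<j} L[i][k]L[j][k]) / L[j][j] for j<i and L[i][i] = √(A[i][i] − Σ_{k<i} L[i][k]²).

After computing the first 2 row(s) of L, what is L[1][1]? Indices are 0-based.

Step 1: L[0][0] = √(4) = 2.
  L[1][0] = (-2) / L[0][0] = -1.
Step 2: L[1][1] = √(1) = 1.

L[1][1] = 1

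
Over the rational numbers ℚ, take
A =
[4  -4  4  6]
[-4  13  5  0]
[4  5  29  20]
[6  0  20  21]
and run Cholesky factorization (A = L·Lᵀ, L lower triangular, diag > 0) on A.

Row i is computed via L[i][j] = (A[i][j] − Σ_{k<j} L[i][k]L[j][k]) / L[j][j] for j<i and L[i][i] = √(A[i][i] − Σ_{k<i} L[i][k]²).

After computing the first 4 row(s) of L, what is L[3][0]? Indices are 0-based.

L[3][0] = 3

Step 1: L[0][0] = √(4) = 2.
  L[1][0] = (-4) / L[0][0] = -2.
Step 2: L[1][1] = √(9) = 3.
  L[2][0] = (4) / L[0][0] = 2.
  L[2][1] = (9) / L[1][1] = 3.
Step 3: L[2][2] = √(16) = 4.
  L[3][0] = (6) / L[0][0] = 3.
  L[3][1] = (6) / L[1][1] = 2.
  L[3][2] = (8) / L[2][2] = 2.
Step 4: L[3][3] = √(4) = 2.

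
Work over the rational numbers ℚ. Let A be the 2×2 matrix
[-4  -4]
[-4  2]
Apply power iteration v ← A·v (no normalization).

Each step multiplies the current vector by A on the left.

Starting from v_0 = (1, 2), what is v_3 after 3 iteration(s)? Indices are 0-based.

v_0 = (1, 2).
v_1 = A·v_0 = (-12, 0).
v_2 = A·v_1 = (48, 48).
v_3 = A·v_2 = (-384, -96).

v_3 = (-384, -96)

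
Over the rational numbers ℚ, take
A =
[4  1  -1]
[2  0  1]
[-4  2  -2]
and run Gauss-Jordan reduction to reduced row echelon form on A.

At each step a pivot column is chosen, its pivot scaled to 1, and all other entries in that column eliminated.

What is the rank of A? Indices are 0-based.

pivot(0,0)=4: scale R0 → (1, 1/4, -1/4)
  clear (1,0): R1 −= (2)R0 → (0, -1/2, 3/2)
  clear (2,0): R2 −= (-4)R0 → (0, 3, -3)
pivot(1,1)=-1/2: scale R1 → (0, 1, -3)
  clear (0,1): R0 −= (1/4)R1 → (1, 0, 1/2)
  clear (2,1): R2 −= (3)R1 → (0, 0, 6)
pivot(2,2)=6: scale R2 → (0, 0, 1)
  clear (0,2): R0 −= (1/2)R2 → (1, 0, 0)
  clear (1,2): R1 −= (-3)R2 → (0, 1, 0)

rank = 3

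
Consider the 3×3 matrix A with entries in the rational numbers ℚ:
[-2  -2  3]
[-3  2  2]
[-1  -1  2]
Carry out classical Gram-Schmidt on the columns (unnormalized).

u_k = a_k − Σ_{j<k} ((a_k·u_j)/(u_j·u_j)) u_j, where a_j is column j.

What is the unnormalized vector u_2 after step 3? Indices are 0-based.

u_2 = (-1/5, 0, 2/5)

Step 1: u_0 = a_0 = (-2, -3, -1).
Step 2: u_1 = a_1 − (-1/14)·u_0 = (-15/7, 25/14, -15/14).
Step 3: u_2 = a_2 − (-1)·u_0 − (-14/25)·u_1 = (-1/5, 0, 2/5).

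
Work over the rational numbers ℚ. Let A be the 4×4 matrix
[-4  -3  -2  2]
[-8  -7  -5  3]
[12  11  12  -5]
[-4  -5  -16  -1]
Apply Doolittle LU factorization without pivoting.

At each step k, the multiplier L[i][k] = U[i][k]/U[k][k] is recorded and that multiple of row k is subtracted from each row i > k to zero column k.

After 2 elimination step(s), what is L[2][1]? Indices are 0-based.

L[2][1] = -2

Step 1: pivot at (0,0) is -4.
  row1 ← row1 − (2)·row0  ⇒  L[1][0]=2, U row1=(0, -1, -1, -1)
  row2 ← row2 − (-3)·row0  ⇒  L[2][0]=-3, U row2=(0, 2, 6, 1)
  row3 ← row3 − (1)·row0  ⇒  L[3][0]=1, U row3=(0, -2, -14, -3)
Step 2: pivot at (1,1) is -1.
  row2 ← row2 − (-2)·row1  ⇒  L[2][1]=-2, U row2=(0, 0, 4, -1)
  row3 ← row3 − (2)·row1  ⇒  L[3][1]=2, U row3=(0, 0, -12, -1)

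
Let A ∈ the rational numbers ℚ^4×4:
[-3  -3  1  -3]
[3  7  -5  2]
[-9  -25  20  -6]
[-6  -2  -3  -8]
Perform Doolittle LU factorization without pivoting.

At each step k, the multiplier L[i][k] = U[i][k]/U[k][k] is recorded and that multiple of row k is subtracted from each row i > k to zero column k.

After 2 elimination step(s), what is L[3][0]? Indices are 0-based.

k=0: U[0][0]=-3
  eliminate (1,0): mult=-1, new row 1: (0, 4, -4, -1); set L[1][0]=-1
  eliminate (2,0): mult=3, new row 2: (0, -16, 17, 3); set L[2][0]=3
  eliminate (3,0): mult=2, new row 3: (0, 4, -5, -2); set L[3][0]=2
k=1: U[1][1]=4
  eliminate (2,1): mult=-4, new row 2: (0, 0, 1, -1); set L[2][1]=-4
  eliminate (3,1): mult=1, new row 3: (0, 0, -1, -1); set L[3][1]=1

L[3][0] = 2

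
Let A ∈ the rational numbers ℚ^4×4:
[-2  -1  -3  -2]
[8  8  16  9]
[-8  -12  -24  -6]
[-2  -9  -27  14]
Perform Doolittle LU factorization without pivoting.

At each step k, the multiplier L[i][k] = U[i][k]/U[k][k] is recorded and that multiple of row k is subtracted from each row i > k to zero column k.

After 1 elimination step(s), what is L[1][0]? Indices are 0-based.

Step 1: pivot at (0,0) is -2.
  row1 ← row1 − (-4)·row0  ⇒  L[1][0]=-4, U row1=(0, 4, 4, 1)
  row2 ← row2 − (4)·row0  ⇒  L[2][0]=4, U row2=(0, -8, -12, 2)
  row3 ← row3 − (1)·row0  ⇒  L[3][0]=1, U row3=(0, -8, -24, 16)

L[1][0] = -4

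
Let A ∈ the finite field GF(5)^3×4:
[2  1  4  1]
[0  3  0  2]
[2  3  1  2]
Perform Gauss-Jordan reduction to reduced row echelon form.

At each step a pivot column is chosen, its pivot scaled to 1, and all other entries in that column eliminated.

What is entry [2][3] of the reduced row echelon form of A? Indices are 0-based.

M[2][3] = 4

step 1: normalize row 0 (÷2) = (1, 3, 2, 3)
  row 2: subtract 2×row0 = (0, 2, 2, 1)
step 2: normalize row 1 (÷3) = (0, 1, 0, 4)
  row 0: subtract 3×row1 = (1, 0, 2, 1)
  row 2: subtract 2×row1 = (0, 0, 2, 3)
step 3: normalize row 2 (÷2) = (0, 0, 1, 4)
  row 0: subtract 2×row2 = (1, 0, 0, 3)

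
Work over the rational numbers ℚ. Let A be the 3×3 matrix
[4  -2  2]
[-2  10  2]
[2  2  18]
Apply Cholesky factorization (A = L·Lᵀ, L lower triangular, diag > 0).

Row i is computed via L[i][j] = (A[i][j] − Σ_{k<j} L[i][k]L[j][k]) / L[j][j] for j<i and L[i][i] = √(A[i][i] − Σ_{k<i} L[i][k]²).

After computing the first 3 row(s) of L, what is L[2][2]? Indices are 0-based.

Step 1: L[0][0] = √(4) = 2.
  L[1][0] = (-2) / L[0][0] = -1.
Step 2: L[1][1] = √(9) = 3.
  L[2][0] = (2) / L[0][0] = 1.
  L[2][1] = (3) / L[1][1] = 1.
Step 3: L[2][2] = √(16) = 4.

L[2][2] = 4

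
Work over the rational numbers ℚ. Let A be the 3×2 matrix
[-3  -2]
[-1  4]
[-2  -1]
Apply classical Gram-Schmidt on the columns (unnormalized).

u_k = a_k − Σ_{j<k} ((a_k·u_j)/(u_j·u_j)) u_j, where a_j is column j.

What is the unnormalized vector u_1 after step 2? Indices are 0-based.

Step 1: u_0 = a_0 = (-3, -1, -2).
Step 2: u_1 = a_1 − (2/7)·u_0 = (-8/7, 30/7, -3/7).

u_1 = (-8/7, 30/7, -3/7)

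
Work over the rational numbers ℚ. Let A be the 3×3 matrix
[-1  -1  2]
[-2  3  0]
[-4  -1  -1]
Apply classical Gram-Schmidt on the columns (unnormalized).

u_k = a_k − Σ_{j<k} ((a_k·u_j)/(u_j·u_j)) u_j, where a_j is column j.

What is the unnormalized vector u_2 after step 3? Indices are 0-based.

u_2 = (231/115, 99/230, -33/46)

Step 1: u_0 = a_0 = (-1, -2, -4).
Step 2: u_1 = a_1 − (-1/21)·u_0 = (-22/21, 61/21, -25/21).
Step 3: u_2 = a_2 − (2/21)·u_0 − (-19/230)·u_1 = (231/115, 99/230, -33/46).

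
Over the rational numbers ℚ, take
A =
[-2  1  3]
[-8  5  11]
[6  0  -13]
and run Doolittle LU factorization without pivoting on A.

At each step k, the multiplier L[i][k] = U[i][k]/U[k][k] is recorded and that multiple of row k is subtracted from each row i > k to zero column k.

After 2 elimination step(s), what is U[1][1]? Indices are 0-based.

U[1][1] = 1

Step 1: pivot at (0,0) is -2.
  row1 ← row1 − (4)·row0  ⇒  L[1][0]=4, U row1=(0, 1, -1)
  row2 ← row2 − (-3)·row0  ⇒  L[2][0]=-3, U row2=(0, 3, -4)
Step 2: pivot at (1,1) is 1.
  row2 ← row2 − (3)·row1  ⇒  L[2][1]=3, U row2=(0, 0, -1)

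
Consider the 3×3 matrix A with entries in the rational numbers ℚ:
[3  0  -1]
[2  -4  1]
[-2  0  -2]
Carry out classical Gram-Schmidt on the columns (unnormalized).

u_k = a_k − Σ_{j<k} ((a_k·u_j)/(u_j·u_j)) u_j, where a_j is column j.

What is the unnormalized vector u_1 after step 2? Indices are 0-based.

u_1 = (24/17, -52/17, -16/17)

Step 1: u_0 = a_0 = (3, 2, -2).
Step 2: u_1 = a_1 − (-8/17)·u_0 = (24/17, -52/17, -16/17).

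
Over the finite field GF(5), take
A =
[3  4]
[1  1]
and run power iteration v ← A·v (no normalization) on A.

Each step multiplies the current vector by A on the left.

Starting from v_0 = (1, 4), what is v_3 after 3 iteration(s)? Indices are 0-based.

v_0 = (1, 4).
v_1 = A·v_0 = (4, 0).
v_2 = A·v_1 = (2, 4).
v_3 = A·v_2 = (2, 1).

v_3 = (2, 1)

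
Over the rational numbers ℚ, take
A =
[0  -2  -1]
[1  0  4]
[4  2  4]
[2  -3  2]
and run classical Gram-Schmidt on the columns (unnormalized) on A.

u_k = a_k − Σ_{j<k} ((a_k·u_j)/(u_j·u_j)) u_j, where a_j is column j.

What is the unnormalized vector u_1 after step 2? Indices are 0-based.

Step 1: u_0 = a_0 = (0, 1, 4, 2).
Step 2: u_1 = a_1 − (2/21)·u_0 = (-2, -2/21, 34/21, -67/21).

u_1 = (-2, -2/21, 34/21, -67/21)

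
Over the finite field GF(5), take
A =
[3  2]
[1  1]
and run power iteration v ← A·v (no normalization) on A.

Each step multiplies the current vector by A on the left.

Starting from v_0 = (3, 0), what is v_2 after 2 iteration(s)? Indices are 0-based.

v_0 = (3, 0).
v_1 = A·v_0 = (4, 3).
v_2 = A·v_1 = (3, 2).

v_2 = (3, 2)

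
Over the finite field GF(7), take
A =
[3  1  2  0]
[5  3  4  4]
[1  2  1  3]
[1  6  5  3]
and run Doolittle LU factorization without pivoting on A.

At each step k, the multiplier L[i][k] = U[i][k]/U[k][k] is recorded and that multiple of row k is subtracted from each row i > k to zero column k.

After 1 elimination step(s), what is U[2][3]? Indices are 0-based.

U[2][3] = 3

Step 1: pivot at (0,0) is 3.
  row1 ← row1 − (4)·row0  ⇒  L[1][0]=4, U row1=(0, 6, 3, 4)
  row2 ← row2 − (5)·row0  ⇒  L[2][0]=5, U row2=(0, 4, 5, 3)
  row3 ← row3 − (5)·row0  ⇒  L[3][0]=5, U row3=(0, 1, 2, 3)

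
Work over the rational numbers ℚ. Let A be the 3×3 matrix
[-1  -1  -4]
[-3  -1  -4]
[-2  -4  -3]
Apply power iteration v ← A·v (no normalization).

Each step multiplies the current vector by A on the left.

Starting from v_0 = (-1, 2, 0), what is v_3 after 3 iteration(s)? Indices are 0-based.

v_3 = (-114, -162, -200)

v_0 = (-1, 2, 0).
v_1 = A·v_0 = (-1, 1, -6).
v_2 = A·v_1 = (24, 26, 16).
v_3 = A·v_2 = (-114, -162, -200).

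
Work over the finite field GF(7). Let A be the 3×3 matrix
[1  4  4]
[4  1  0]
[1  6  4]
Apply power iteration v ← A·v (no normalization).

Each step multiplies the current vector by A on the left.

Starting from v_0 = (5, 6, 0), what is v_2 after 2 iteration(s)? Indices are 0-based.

v_2 = (3, 2, 6)

v_0 = (5, 6, 0).
v_1 = A·v_0 = (1, 5, 6).
v_2 = A·v_1 = (3, 2, 6).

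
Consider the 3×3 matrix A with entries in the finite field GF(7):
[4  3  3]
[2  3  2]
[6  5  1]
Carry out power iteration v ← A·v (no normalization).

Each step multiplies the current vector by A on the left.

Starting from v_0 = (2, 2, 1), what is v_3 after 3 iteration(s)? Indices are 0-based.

v_0 = (2, 2, 1).
v_1 = A·v_0 = (3, 5, 2).
v_2 = A·v_1 = (5, 4, 3).
v_3 = A·v_2 = (6, 0, 4).

v_3 = (6, 0, 4)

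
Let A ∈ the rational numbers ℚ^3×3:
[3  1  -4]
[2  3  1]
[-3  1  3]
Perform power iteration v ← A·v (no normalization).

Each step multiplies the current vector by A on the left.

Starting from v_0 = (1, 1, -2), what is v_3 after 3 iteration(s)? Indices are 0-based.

v_0 = (1, 1, -2).
v_1 = A·v_0 = (12, 3, -8).
v_2 = A·v_1 = (71, 25, -57).
v_3 = A·v_2 = (466, 160, -359).

v_3 = (466, 160, -359)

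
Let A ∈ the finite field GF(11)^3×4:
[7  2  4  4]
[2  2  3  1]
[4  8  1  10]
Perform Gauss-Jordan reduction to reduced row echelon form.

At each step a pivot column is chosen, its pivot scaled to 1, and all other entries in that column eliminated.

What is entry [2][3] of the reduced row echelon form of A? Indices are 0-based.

M[2][3] = 5

step 1: normalize row 0 (÷7) = (1, 5, 10, 10)
  row 1: subtract 2×row0 = (0, 3, 5, 3)
  row 2: subtract 4×row0 = (0, 10, 5, 3)
step 2: normalize row 1 (÷3) = (0, 1, 9, 1)
  row 0: subtract 5×row1 = (1, 0, 9, 5)
  row 2: subtract 10×row1 = (0, 0, 3, 4)
step 3: normalize row 2 (÷3) = (0, 0, 1, 5)
  row 0: subtract 9×row2 = (1, 0, 0, 4)
  row 1: subtract 9×row2 = (0, 1, 0, 0)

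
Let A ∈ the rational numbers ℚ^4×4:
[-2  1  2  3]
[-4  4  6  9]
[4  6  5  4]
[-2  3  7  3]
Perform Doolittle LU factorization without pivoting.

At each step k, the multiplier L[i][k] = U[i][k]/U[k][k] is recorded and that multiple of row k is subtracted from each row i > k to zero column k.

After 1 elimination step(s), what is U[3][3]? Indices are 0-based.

U[3][3] = 0

k=0: U[0][0]=-2
  eliminate (1,0): mult=2, new row 1: (0, 2, 2, 3); set L[1][0]=2
  eliminate (2,0): mult=-2, new row 2: (0, 8, 9, 10); set L[2][0]=-2
  eliminate (3,0): mult=1, new row 3: (0, 2, 5, 0); set L[3][0]=1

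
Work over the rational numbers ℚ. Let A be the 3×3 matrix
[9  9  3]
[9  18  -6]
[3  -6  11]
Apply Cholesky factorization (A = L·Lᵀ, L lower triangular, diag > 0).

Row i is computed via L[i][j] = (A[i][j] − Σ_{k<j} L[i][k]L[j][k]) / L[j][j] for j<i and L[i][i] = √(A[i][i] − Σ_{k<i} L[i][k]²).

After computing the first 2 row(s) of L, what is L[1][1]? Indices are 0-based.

L[1][1] = 3

Step 1: L[0][0] = √(9) = 3.
  L[1][0] = (9) / L[0][0] = 3.
Step 2: L[1][1] = √(9) = 3.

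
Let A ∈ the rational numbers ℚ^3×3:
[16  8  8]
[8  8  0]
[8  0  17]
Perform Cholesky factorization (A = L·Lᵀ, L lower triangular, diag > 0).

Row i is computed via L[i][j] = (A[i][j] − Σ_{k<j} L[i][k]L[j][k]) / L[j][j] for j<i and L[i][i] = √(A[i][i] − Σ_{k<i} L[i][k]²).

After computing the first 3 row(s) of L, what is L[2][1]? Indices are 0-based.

Step 1: L[0][0] = √(16) = 4.
  L[1][0] = (8) / L[0][0] = 2.
Step 2: L[1][1] = √(4) = 2.
  L[2][0] = (8) / L[0][0] = 2.
  L[2][1] = (-4) / L[1][1] = -2.
Step 3: L[2][2] = √(9) = 3.

L[2][1] = -2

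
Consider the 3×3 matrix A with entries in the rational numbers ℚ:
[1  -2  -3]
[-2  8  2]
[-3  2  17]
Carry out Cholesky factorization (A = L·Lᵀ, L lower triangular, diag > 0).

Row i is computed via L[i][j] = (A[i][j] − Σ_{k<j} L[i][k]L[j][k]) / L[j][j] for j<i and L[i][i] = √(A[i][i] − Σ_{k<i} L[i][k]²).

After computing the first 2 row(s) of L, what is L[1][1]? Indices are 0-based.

Step 1: L[0][0] = √(1) = 1.
  L[1][0] = (-2) / L[0][0] = -2.
Step 2: L[1][1] = √(4) = 2.

L[1][1] = 2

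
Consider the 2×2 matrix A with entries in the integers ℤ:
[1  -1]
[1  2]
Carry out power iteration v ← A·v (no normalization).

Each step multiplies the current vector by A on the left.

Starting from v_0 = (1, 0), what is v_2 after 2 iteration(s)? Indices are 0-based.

v_0 = (1, 0).
v_1 = A·v_0 = (1, 1).
v_2 = A·v_1 = (0, 3).

v_2 = (0, 3)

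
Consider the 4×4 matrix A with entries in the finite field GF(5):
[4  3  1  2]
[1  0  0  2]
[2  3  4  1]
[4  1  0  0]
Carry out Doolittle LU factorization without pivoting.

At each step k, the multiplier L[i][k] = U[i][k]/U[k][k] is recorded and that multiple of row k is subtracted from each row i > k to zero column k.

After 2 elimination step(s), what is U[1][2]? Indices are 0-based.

Step 1: pivot at (0,0) is 4.
  row1 ← row1 − (4)·row0  ⇒  L[1][0]=4, U row1=(0, 3, 1, 4)
  row2 ← row2 − (3)·row0  ⇒  L[2][0]=3, U row2=(0, 4, 1, 0)
  row3 ← row3 − (1)·row0  ⇒  L[3][0]=1, U row3=(0, 3, 4, 3)
Step 2: pivot at (1,1) is 3.
  row2 ← row2 − (3)·row1  ⇒  L[2][1]=3, U row2=(0, 0, 3, 3)
  row3 ← row3 − (1)·row1  ⇒  L[3][1]=1, U row3=(0, 0, 3, 4)

U[1][2] = 1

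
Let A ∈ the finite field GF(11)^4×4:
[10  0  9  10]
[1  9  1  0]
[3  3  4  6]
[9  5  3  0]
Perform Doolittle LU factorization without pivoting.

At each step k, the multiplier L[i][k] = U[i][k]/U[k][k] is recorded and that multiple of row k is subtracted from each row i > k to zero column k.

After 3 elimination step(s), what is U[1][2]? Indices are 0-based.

[col 0] pivot 10
  R1 -= 10*R0 → (0, 9, 10, 10)  (L[1][0] := 10)
  R2 -= 8*R0 → (0, 3, 9, 3)  (L[2][0] := 8)
  R3 -= 2*R0 → (0, 5, 7, 2)  (L[3][0] := 2)
[col 1] pivot 9
  R2 -= 4*R1 → (0, 0, 2, 7)  (L[2][1] := 4)
  R3 -= 3*R1 → (0, 0, 10, 5)  (L[3][1] := 3)
[col 2] pivot 2
  R3 -= 5*R2 → (0, 0, 0, 3)  (L[3][2] := 5)

U[1][2] = 10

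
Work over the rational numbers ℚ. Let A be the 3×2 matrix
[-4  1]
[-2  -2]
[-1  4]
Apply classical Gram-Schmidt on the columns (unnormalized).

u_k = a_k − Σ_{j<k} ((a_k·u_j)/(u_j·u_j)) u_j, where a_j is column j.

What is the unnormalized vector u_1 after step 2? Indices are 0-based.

u_1 = (5/21, -50/21, 80/21)

Step 1: u_0 = a_0 = (-4, -2, -1).
Step 2: u_1 = a_1 − (-4/21)·u_0 = (5/21, -50/21, 80/21).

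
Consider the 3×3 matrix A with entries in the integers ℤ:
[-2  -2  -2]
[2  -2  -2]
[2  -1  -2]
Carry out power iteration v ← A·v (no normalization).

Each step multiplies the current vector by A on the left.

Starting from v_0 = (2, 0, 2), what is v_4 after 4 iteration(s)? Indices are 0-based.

v_4 = (-416, -288, -192)

v_0 = (2, 0, 2).
v_1 = A·v_0 = (-8, 0, 0).
v_2 = A·v_1 = (16, -16, -16).
v_3 = A·v_2 = (32, 96, 80).
v_4 = A·v_3 = (-416, -288, -192).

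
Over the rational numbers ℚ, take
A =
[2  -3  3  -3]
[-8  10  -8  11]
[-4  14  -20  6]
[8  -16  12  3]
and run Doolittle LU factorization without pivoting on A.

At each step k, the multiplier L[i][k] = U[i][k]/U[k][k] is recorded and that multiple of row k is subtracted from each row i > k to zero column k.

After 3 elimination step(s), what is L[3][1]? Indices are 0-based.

L[3][1] = 2

k=0: U[0][0]=2
  eliminate (1,0): mult=-4, new row 1: (0, -2, 4, -1); set L[1][0]=-4
  eliminate (2,0): mult=-2, new row 2: (0, 8, -14, 0); set L[2][0]=-2
  eliminate (3,0): mult=4, new row 3: (0, -4, 0, 15); set L[3][0]=4
k=1: U[1][1]=-2
  eliminate (2,1): mult=-4, new row 2: (0, 0, 2, -4); set L[2][1]=-4
  eliminate (3,1): mult=2, new row 3: (0, 0, -8, 17); set L[3][1]=2
k=2: U[2][2]=2
  eliminate (3,2): mult=-4, new row 3: (0, 0, 0, 1); set L[3][2]=-4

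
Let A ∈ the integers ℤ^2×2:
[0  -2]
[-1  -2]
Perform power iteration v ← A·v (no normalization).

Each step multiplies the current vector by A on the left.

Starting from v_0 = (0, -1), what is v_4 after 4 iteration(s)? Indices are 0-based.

v_4 = (-32, -44)

v_0 = (0, -1).
v_1 = A·v_0 = (2, 2).
v_2 = A·v_1 = (-4, -6).
v_3 = A·v_2 = (12, 16).
v_4 = A·v_3 = (-32, -44).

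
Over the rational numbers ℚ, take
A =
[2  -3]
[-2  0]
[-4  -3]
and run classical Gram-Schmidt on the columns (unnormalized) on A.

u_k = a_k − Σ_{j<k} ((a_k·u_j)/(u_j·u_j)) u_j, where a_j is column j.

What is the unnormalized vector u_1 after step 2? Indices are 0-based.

Step 1: u_0 = a_0 = (2, -2, -4).
Step 2: u_1 = a_1 − (1/4)·u_0 = (-7/2, 1/2, -2).

u_1 = (-7/2, 1/2, -2)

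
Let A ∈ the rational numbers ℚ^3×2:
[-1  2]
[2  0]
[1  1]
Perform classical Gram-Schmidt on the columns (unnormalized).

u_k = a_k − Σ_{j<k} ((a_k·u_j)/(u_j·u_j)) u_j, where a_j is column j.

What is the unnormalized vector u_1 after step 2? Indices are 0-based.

u_1 = (11/6, 1/3, 7/6)

Step 1: u_0 = a_0 = (-1, 2, 1).
Step 2: u_1 = a_1 − (-1/6)·u_0 = (11/6, 1/3, 7/6).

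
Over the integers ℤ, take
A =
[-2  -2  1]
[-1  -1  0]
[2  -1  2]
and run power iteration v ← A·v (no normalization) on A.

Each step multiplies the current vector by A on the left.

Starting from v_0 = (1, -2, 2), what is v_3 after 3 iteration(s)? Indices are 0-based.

v_0 = (1, -2, 2).
v_1 = A·v_0 = (4, 1, 8).
v_2 = A·v_1 = (-2, -5, 23).
v_3 = A·v_2 = (37, 7, 47).

v_3 = (37, 7, 47)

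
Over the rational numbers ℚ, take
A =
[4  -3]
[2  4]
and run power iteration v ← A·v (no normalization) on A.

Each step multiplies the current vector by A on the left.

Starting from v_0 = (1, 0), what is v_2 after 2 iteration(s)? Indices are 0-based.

v_0 = (1, 0).
v_1 = A·v_0 = (4, 2).
v_2 = A·v_1 = (10, 16).

v_2 = (10, 16)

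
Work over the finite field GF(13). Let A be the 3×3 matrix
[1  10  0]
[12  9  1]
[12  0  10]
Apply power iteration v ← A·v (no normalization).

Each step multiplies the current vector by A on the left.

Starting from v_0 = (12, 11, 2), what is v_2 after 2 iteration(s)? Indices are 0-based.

v_0 = (12, 11, 2).
v_1 = A·v_0 = (5, 11, 8).
v_2 = A·v_1 = (11, 11, 10).

v_2 = (11, 11, 10)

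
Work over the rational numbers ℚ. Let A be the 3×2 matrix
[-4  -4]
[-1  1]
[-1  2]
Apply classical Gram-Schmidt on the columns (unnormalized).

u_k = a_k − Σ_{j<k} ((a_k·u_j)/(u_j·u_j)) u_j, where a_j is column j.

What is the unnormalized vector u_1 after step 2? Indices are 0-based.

Step 1: u_0 = a_0 = (-4, -1, -1).
Step 2: u_1 = a_1 − (13/18)·u_0 = (-10/9, 31/18, 49/18).

u_1 = (-10/9, 31/18, 49/18)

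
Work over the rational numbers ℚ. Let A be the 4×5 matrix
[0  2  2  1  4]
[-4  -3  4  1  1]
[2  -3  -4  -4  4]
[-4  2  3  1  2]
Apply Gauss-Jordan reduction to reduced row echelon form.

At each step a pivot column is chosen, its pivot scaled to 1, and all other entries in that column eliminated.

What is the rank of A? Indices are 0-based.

step 1: exchange rows 0,1
step 1: normalize row 0 (÷-4) = (1, 3/4, -1, -1/4, -1/4)
  row 2: subtract 2×row0 = (0, -9/2, -2, -7/2, 9/2)
  row 3: subtract -4×row0 = (0, 5, -1, 0, 1)
step 2: normalize row 1 (÷2) = (0, 1, 1, 1/2, 2)
  row 0: subtract 3/4×row1 = (1, 0, -7/4, -5/8, -7/4)
  row 2: subtract -9/2×row1 = (0, 0, 5/2, -5/4, 27/2)
  row 3: subtract 5×row1 = (0, 0, -6, -5/2, -9)
step 3: normalize row 2 (÷5/2) = (0, 0, 1, -1/2, 27/5)
  row 0: subtract -7/4×row2 = (1, 0, 0, -3/2, 77/10)
  row 1: subtract 1×row2 = (0, 1, 0, 1, -17/5)
  row 3: subtract -6×row2 = (0, 0, 0, -11/2, 117/5)
step 4: normalize row 3 (÷-11/2) = (0, 0, 0, 1, -234/55)
  row 0: subtract -3/2×row3 = (1, 0, 0, 0, 29/22)
  row 1: subtract 1×row3 = (0, 1, 0, 0, 47/55)
  row 2: subtract -1/2×row3 = (0, 0, 1, 0, 36/11)

rank = 4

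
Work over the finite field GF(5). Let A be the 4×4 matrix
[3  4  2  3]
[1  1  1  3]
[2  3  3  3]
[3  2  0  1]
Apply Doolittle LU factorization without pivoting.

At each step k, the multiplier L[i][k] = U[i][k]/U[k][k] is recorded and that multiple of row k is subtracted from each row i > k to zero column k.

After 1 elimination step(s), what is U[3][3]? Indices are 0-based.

k=0: U[0][0]=3
  eliminate (1,0): mult=2, new row 1: (0, 3, 2, 2); set L[1][0]=2
  eliminate (2,0): mult=4, new row 2: (0, 2, 0, 1); set L[2][0]=4
  eliminate (3,0): mult=1, new row 3: (0, 3, 3, 3); set L[3][0]=1

U[3][3] = 3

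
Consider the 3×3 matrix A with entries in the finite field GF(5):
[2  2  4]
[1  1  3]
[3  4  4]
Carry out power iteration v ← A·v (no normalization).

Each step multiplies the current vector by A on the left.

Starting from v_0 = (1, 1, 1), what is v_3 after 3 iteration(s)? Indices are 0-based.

v_3 = (4, 0, 1)

v_0 = (1, 1, 1).
v_1 = A·v_0 = (3, 0, 1).
v_2 = A·v_1 = (0, 1, 3).
v_3 = A·v_2 = (4, 0, 1).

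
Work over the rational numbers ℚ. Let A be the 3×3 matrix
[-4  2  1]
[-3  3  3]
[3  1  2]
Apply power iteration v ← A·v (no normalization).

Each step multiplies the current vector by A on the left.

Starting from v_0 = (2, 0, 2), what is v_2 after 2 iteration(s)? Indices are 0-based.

v_2 = (34, 48, 2)

v_0 = (2, 0, 2).
v_1 = A·v_0 = (-6, 0, 10).
v_2 = A·v_1 = (34, 48, 2).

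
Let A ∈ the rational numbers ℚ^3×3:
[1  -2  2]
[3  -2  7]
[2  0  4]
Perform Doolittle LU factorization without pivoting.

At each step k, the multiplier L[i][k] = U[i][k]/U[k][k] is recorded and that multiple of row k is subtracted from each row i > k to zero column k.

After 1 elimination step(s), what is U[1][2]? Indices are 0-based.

U[1][2] = 1

Step 1: pivot at (0,0) is 1.
  row1 ← row1 − (3)·row0  ⇒  L[1][0]=3, U row1=(0, 4, 1)
  row2 ← row2 − (2)·row0  ⇒  L[2][0]=2, U row2=(0, 4, 0)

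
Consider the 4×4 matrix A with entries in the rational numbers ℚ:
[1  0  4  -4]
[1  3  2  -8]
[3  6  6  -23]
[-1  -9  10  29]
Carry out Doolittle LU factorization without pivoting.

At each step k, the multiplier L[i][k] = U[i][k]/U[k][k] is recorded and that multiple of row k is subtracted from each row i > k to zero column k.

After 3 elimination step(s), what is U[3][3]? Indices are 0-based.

U[3][3] = 1

k=0: U[0][0]=1
  eliminate (1,0): mult=1, new row 1: (0, 3, -2, -4); set L[1][0]=1
  eliminate (2,0): mult=3, new row 2: (0, 6, -6, -11); set L[2][0]=3
  eliminate (3,0): mult=-1, new row 3: (0, -9, 14, 25); set L[3][0]=-1
k=1: U[1][1]=3
  eliminate (2,1): mult=2, new row 2: (0, 0, -2, -3); set L[2][1]=2
  eliminate (3,1): mult=-3, new row 3: (0, 0, 8, 13); set L[3][1]=-3
k=2: U[2][2]=-2
  eliminate (3,2): mult=-4, new row 3: (0, 0, 0, 1); set L[3][2]=-4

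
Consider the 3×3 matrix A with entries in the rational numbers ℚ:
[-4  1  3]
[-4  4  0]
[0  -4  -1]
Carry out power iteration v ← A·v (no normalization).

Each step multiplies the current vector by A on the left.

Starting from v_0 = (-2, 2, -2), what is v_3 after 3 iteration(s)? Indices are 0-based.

v_0 = (-2, 2, -2).
v_1 = A·v_0 = (4, 16, -6).
v_2 = A·v_1 = (-18, 48, -58).
v_3 = A·v_2 = (-54, 264, -134).

v_3 = (-54, 264, -134)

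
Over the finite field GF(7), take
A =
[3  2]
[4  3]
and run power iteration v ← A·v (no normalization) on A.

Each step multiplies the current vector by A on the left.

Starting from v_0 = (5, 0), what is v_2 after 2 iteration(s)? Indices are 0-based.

v_0 = (5, 0).
v_1 = A·v_0 = (1, 6).
v_2 = A·v_1 = (1, 1).

v_2 = (1, 1)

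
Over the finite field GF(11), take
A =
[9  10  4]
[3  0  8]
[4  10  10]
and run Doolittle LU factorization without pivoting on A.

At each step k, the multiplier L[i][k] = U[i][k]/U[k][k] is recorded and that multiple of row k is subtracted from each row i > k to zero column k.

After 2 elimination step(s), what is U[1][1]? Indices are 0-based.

[col 0] pivot 9
  R1 -= 4*R0 → (0, 4, 3)  (L[1][0] := 4)
  R2 -= 9*R0 → (0, 8, 7)  (L[2][0] := 9)
[col 1] pivot 4
  R2 -= 2*R1 → (0, 0, 1)  (L[2][1] := 2)

U[1][1] = 4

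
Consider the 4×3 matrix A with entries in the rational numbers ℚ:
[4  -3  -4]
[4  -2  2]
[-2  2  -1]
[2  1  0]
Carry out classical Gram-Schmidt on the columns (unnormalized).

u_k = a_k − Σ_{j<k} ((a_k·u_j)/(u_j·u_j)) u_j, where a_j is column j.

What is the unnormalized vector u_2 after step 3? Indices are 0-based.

u_2 = (-179/59, 148/59, -101/59, -39/59)

Step 1: u_0 = a_0 = (4, 4, -2, 2).
Step 2: u_1 = a_1 − (-11/20)·u_0 = (-4/5, 1/5, 9/10, 21/10).
Step 3: u_2 = a_2 − (-3/20)·u_0 − (27/59)·u_1 = (-179/59, 148/59, -101/59, -39/59).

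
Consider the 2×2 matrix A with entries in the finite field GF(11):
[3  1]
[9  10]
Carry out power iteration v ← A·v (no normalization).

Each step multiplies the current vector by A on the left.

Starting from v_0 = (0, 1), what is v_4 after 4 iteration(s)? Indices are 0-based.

v_0 = (0, 1).
v_1 = A·v_0 = (1, 10).
v_2 = A·v_1 = (2, 10).
v_3 = A·v_2 = (5, 8).
v_4 = A·v_3 = (1, 4).

v_4 = (1, 4)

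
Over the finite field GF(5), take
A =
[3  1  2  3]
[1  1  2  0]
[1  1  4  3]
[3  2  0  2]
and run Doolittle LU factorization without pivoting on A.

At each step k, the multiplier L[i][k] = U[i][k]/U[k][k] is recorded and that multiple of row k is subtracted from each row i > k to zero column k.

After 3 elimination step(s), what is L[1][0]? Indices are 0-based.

[col 0] pivot 3
  R1 -= 2*R0 → (0, 4, 3, 4)  (L[1][0] := 2)
  R2 -= 2*R0 → (0, 4, 0, 2)  (L[2][0] := 2)
  R3 -= 1*R0 → (0, 1, 3, 4)  (L[3][0] := 1)
[col 1] pivot 4
  R2 -= 1*R1 → (0, 0, 2, 3)  (L[2][1] := 1)
  R3 -= 4*R1 → (0, 0, 1, 3)  (L[3][1] := 4)
[col 2] pivot 2
  R3 -= 3*R2 → (0, 0, 0, 4)  (L[3][2] := 3)

L[1][0] = 2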